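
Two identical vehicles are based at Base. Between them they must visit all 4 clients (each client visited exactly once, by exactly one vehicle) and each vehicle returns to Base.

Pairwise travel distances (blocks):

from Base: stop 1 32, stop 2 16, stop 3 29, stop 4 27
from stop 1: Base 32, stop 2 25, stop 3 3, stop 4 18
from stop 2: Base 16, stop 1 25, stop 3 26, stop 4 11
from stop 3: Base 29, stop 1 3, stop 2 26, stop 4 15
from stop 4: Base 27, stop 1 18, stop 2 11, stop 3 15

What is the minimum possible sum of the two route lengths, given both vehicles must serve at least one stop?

There are 2^3 − 1 = 7 ways to divide the 4 stops into two non-empty groups. For each, the best each vehicle can do is its own shortest tour through its group:
  {stop 1} + {stop 2, stop 3, stop 4}: 64 + 71 = 135
  {stop 2} + {stop 1, stop 3, stop 4}: 32 + 77 = 109
  {stop 1, stop 2} + {stop 3, stop 4}: 73 + 71 = 144
  {stop 3} + {stop 1, stop 2, stop 4}: 58 + 77 = 135
  {stop 1, stop 3} + {stop 2, stop 4}: 64 + 54 = 118
  {stop 2, stop 3} + {stop 1, stop 4}: 71 + 77 = 148
  … (7 splits in total)
Best: vehicle 1 Base → stop 2 → Base = 32; vehicle 2 Base → stop 1 → stop 3 → stop 4 → Base = 77; combined 109.

Minimum combined distance: 109 blocks.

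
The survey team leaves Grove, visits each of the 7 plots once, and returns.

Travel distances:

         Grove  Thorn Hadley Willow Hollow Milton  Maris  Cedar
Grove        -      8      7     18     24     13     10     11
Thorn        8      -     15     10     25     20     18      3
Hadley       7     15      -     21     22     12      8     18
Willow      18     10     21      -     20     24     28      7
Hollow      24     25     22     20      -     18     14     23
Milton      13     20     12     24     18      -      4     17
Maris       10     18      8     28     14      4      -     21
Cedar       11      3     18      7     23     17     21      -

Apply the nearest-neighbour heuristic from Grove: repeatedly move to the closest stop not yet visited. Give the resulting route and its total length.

Nearest-neighbour total = 93; route Grove → Hadley → Maris → Milton → Cedar → Thorn → Willow → Hollow → Grove.

From Grove: distances to unvisited — Hadley=7, Thorn=8, Maris=10, Cedar=11, Milton=13, Willow=18, Hollow=24. Nearest is Hadley (7).
From Hadley: distances to unvisited — Maris=8, Milton=12, Thorn=15, Cedar=18, Willow=21, Hollow=22. Nearest is Maris (8).
From Maris: distances to unvisited — Milton=4, Hollow=14, Thorn=18, Cedar=21, Willow=28. Nearest is Milton (4).
From Milton: distances to unvisited — Cedar=17, Hollow=18, Thorn=20, Willow=24. Nearest is Cedar (17).
From Cedar: distances to unvisited — Thorn=3, Willow=7, Hollow=23. Nearest is Thorn (3).
From Thorn: distances to unvisited — Willow=10, Hollow=25. Nearest is Willow (10).
From Willow: distances to unvisited — Hollow=20. Nearest is Hollow (20).
Return Hollow→Grove: 24.
Total = 7 + 8 + 4 + 17 + 3 + 10 + 20 + 24 = 93.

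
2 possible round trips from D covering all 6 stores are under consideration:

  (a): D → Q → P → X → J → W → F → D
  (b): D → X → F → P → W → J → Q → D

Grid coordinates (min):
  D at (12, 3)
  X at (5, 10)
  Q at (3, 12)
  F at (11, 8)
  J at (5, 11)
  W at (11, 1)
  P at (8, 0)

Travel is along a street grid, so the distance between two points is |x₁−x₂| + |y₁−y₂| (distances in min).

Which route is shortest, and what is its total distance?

(a): 18 + 17 + 13 + 1 + 16 + 7 + 6 = 78
(b): 14 + 8 + 11 + 4 + 16 + 3 + 18 = 74

74 min — (b) is the shortest.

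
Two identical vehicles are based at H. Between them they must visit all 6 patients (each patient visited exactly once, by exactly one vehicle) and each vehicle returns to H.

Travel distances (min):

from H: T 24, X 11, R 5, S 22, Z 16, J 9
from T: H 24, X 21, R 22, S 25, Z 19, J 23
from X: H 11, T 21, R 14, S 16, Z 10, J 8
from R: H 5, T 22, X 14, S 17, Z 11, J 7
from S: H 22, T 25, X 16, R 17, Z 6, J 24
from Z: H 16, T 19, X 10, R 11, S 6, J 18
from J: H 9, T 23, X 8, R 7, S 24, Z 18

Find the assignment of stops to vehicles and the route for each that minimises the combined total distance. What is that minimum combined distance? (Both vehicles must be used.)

Check every non-empty split of the stops between the two vehicles; for each half take its own optimal tour:
  {T} + {X, R, S, Z, J}: 48 + 55 = 103
  {X} + {T, R, S, Z, J}: 22 + 79 = 101
  {T, X} + {R, S, Z, J}: 56 + 55 = 111
  {R} + {T, X, S, Z, J}: 10 + 82 = 92
  {T, R} + {X, S, Z, J}: 51 + 55 = 106
  {X, R} + {T, S, Z, J}: 30 + 79 = 109
  … (31 splits in total)
Best: vehicle 1 H → R → H = 10; vehicle 2 H → T → S → Z → X → J → H = 82; combined 92.

92 min — the smallest possible combined total.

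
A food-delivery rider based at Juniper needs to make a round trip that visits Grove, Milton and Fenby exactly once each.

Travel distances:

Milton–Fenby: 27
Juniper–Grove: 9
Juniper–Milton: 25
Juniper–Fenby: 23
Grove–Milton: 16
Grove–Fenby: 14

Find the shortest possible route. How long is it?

With 3 stops there are 3!/2 = 3 distinct round trips (a route and its reverse cost the same).
Juniper→Grove→Milton→Fenby→Juniper: 9+16+27+23 = 75
Juniper→Grove→Fenby→Milton→Juniper: 9+14+27+25 = 75
Juniper→Milton→Grove→Fenby→Juniper: 25+16+14+23 = 78
The minimum is 75.
One optimal route: Juniper → Grove → Milton → Fenby → Juniper (or its reverse).

Minimum total distance: 75.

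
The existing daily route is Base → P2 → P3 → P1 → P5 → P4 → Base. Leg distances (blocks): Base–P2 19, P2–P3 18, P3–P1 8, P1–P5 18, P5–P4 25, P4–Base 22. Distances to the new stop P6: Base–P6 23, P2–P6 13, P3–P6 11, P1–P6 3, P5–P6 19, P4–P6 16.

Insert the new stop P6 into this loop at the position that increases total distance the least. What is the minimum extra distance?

Insertion cost between consecutive stops i–j is d(i,P6) + d(P6,j) − d(i,j):
  between Base and P2: 23 + 13 − 19 = 17
  between P2 and P3: 13 + 11 − 18 = 6
  between P3 and P1: 11 + 3 − 8 = 6
  between P1 and P5: 3 + 19 − 18 = 4
  between P5 and P4: 19 + 16 − 25 = 10
  between P4 and Base: 16 + 23 − 22 = 17
Cheapest insertion is between P1 and P5, adding 4.
New total = 110 + 4 = 114.

+4 blocks — insert P6 between P1 and P5.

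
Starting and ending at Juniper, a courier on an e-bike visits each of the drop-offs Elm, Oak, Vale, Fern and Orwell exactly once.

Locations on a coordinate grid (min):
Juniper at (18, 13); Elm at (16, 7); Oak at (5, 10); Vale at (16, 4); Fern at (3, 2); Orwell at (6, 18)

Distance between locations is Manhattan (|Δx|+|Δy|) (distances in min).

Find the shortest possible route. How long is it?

With 5 stops there are 5!/2 = 60 distinct round trips (a route and its reverse cost the same).
Juniper→Elm→Oak→Vale→Fern→Orwell→Juniper: 8+14+17+15+19+17 = 90
Juniper→Elm→Oak→Vale→Orwell→Fern→Juniper: 8+14+17+24+19+26 = 108
Juniper→Elm→Oak→Fern→Vale→Orwell→Juniper: 8+14+10+15+24+17 = 88
Juniper→Elm→Oak→Fern→Orwell→Vale→Juniper: 8+14+10+19+24+11 = 86
Juniper→Elm→Oak→Orwell→Vale→Fern→Juniper: 8+14+9+24+15+26 = 96
Juniper→Elm→Oak→Orwell→Fern→Vale→Juniper: 8+14+9+19+15+11 = 76
Juniper→Elm→Vale→Oak→Fern→Orwell→Juniper: 8+3+17+10+19+17 = 74
Juniper→Elm→Vale→Oak→Orwell→Fern→Juniper: 8+3+17+9+19+26 = 82
Juniper→Elm→Vale→Fern→Oak→Orwell→Juniper: 8+3+15+10+9+17 = 62
Juniper→Elm→Vale→Fern→Orwell→Oak→Juniper: 8+3+15+19+9+16 = 70
Juniper→Elm→Vale→Orwell→Oak→Fern→Juniper: 8+3+24+9+10+26 = 80
Juniper→Elm→Vale→Orwell→Fern→Oak→Juniper: 8+3+24+19+10+16 = 80
Juniper→Elm→Fern→Oak→Vale→Orwell→Juniper: 8+18+10+17+24+17 = 94
Juniper→Elm→Fern→Oak→Orwell→Vale→Juniper: 8+18+10+9+24+11 = 80
… (46 more)
The minimum is 62.
One optimal route: Juniper → Elm → Vale → Fern → Oak → Orwell → Juniper (or its reverse).

Minimum total distance: 62 min.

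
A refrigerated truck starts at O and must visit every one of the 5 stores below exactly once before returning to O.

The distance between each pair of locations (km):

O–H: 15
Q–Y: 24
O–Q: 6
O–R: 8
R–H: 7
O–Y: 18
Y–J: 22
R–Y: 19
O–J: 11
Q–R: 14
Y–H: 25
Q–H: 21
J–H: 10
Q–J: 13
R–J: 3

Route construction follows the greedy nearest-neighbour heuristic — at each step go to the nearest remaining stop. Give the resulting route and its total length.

O → [Q:6 / R:8 / J:11 / H:15 / Y:18] → Q (6)
Q → [J:13 / R:14 / H:21 / Y:24] → J (13)
J → [R:3 / H:10 / Y:22] → R (3)
R → [H:7 / Y:19] → H (7)
H → [Y:25] → Y (25)
Return Y→O: 18.
Total = 6 + 13 + 3 + 7 + 25 + 18 = 72.

72 km along O → Q → J → R → H → Y → O.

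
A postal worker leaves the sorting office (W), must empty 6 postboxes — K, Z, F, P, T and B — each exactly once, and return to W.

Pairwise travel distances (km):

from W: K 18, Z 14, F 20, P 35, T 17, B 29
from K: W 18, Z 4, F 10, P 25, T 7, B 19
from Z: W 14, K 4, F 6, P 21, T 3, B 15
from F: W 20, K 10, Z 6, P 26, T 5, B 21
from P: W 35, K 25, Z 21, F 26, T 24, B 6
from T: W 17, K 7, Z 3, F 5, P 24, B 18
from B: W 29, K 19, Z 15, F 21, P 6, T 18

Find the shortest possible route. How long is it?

91 km — the shortest possible round trip.

There are 360 distinct closed tours to check (reversals are equivalent).
W → K → Z → F → P → T → B → W: 18+4+6+26+24+18+29 = 125
W → K → Z → F → P → B → T → W: 18+4+6+26+6+18+17 = 95
W → K → Z → F → T → P → B → W: 18+4+6+5+24+6+29 = 92
W → K → Z → F → T → B → P → W: 18+4+6+5+18+6+35 = 92
W → K → Z → F → B → P → T → W: 18+4+6+21+6+24+17 = 96
W → K → Z → F → B → T → P → W: 18+4+6+21+18+24+35 = 126
W → K → Z → P → F → T → B → W: 18+4+21+26+5+18+29 = 121
W → K → Z → P → F → B → T → W: 18+4+21+26+21+18+17 = 125
… (352 more)
W → K → Z → T → F → P → B → W: 18+4+3+5+26+6+29 = 91  ← best
The minimum is 91.
One optimal route: W → K → Z → T → F → P → B → W (or its reverse).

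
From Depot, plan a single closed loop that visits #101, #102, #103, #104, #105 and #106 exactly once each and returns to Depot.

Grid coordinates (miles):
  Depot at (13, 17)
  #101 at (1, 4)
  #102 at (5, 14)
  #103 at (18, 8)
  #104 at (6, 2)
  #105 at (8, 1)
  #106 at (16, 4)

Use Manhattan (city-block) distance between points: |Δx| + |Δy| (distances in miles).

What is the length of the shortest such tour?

There are 360 distinct closed tours to check (reversals are equivalent).
Depot→#101→#102→#103→#104→#105→#106→Depot: 25+14+19+18+3+11+16 = 106
Depot→#101→#102→#103→#104→#106→#105→Depot: 25+14+19+18+12+11+21 = 120
Depot→#101→#102→#103→#105→#104→#106→Depot: 25+14+19+17+3+12+16 = 106
Depot→#101→#102→#103→#105→#106→#104→Depot: 25+14+19+17+11+12+22 = 120
Depot→#101→#102→#103→#106→#104→#105→Depot: 25+14+19+6+12+3+21 = 100
Depot→#101→#102→#103→#106→#105→#104→Depot: 25+14+19+6+11+3+22 = 100
Depot→#101→#102→#104→#103→#105→#106→Depot: 25+14+13+18+17+11+16 = 114
Depot→#101→#102→#104→#103→#106→#105→Depot: 25+14+13+18+6+11+21 = 108
… (352 more)
Depot→#102→#101→#104→#105→#106→#103→Depot: 11+14+7+3+11+6+14 = 66  ← best
The minimum is 66.
One optimal route: Depot → #102 → #101 → #104 → #105 → #106 → #103 → Depot (or its reverse).

Shortest round trip = 66 miles.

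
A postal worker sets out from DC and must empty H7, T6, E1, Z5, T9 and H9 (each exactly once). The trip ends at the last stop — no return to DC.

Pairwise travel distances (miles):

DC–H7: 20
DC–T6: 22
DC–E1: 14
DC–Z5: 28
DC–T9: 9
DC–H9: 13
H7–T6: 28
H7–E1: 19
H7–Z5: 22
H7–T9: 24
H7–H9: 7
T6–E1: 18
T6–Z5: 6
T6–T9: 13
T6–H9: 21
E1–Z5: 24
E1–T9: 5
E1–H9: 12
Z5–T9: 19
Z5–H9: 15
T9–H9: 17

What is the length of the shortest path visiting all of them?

Shortest open route: 60 miles.

There are 6! = 720 possible orderings.
DC → H7 → T6 → E1 → Z5 → T9 → H9: 20+28+18+24+19+17 = 126
DC → H7 → T6 → E1 → Z5 → H9 → T9: 20+28+18+24+15+17 = 122
DC → H7 → T6 → E1 → T9 → Z5 → H9: 20+28+18+5+19+15 = 105
DC → H7 → T6 → E1 → T9 → H9 → Z5: 20+28+18+5+17+15 = 103
DC → H7 → T6 → E1 → H9 → Z5 → T9: 20+28+18+12+15+19 = 112
DC → H7 → T6 → E1 → H9 → T9 → Z5: 20+28+18+12+17+19 = 114
DC → H7 → T6 → Z5 → E1 → T9 → H9: 20+28+6+24+5+17 = 100
DC → H7 → T6 → Z5 → E1 → H9 → T9: 20+28+6+24+12+17 = 107
… (712 more)
DC → E1 → T9 → T6 → Z5 → H9 → H7: 14+5+13+6+15+7 = 60  ← best
The minimum is 60.
One shortest path: DC → E1 → T9 → T6 → Z5 → H9 → H7.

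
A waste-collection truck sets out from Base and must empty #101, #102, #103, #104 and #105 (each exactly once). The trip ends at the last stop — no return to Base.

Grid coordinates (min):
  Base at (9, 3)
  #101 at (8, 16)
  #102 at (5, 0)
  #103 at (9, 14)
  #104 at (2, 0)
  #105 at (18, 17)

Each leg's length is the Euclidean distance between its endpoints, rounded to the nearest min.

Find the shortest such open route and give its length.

Shortest open route: 36 min.

There are 5! = 120 possible orderings.
Base → #101 → #102 → #103 → #104 → #105: 13+16+15+16+23 = 83
Base → #101 → #102 → #103 → #105 → #104: 13+16+15+9+23 = 76
Base → #101 → #102 → #104 → #103 → #105: 13+16+3+16+9 = 57
Base → #101 → #102 → #104 → #105 → #103: 13+16+3+23+9 = 64
Base → #101 → #102 → #105 → #103 → #104: 13+16+21+9+16 = 75
Base → #101 → #102 → #105 → #104 → #103: 13+16+21+23+16 = 89
Base → #101 → #103 → #102 → #104 → #105: 13+2+15+3+23 = 56
Base → #101 → #103 → #102 → #105 → #104: 13+2+15+21+23 = 74
Base → #101 → #103 → #104 → #102 → #105: 13+2+16+3+21 = 55
Base → #101 → #103 → #104 → #105 → #102: 13+2+16+23+21 = 75
Base → #101 → #103 → #105 → #102 → #104: 13+2+9+21+3 = 48
Base → #101 → #103 → #105 → #104 → #102: 13+2+9+23+3 = 50
Base → #101 → #104 → #102 → #103 → #105: 13+17+3+15+9 = 57
Base → #101 → #104 → #102 → #105 → #103: 13+17+3+21+9 = 63
… (106 more)
Base → #102 → #104 → #101 → #103 → #105: 5+3+17+2+9 = 36  ← best
The minimum is 36.
One shortest path: Base → #102 → #104 → #101 → #103 → #105.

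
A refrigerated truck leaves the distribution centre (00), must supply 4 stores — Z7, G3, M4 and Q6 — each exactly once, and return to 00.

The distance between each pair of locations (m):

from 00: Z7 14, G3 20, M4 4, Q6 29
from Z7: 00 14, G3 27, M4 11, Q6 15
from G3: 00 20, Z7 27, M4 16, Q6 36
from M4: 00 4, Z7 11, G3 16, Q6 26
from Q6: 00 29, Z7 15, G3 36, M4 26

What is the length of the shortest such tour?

There are 12 distinct closed tours to check (reversals are equivalent).
00→Z7→G3→M4→Q6→00: 14+27+16+26+29 = 112
00→Z7→G3→Q6→M4→00: 14+27+36+26+4 = 107
00→Z7→M4→G3→Q6→00: 14+11+16+36+29 = 106
00→Z7→M4→Q6→G3→00: 14+11+26+36+20 = 107
00→Z7→Q6→G3→M4→00: 14+15+36+16+4 = 85
00→Z7→Q6→M4→G3→00: 14+15+26+16+20 = 91
00→G3→Z7→M4→Q6→00: 20+27+11+26+29 = 113
00→G3→Z7→Q6→M4→00: 20+27+15+26+4 = 92
00→G3→M4→Z7→Q6→00: 20+16+11+15+29 = 91
00→G3→Q6→Z7→M4→00: 20+36+15+11+4 = 86
00→M4→Z7→G3→Q6→00: 4+11+27+36+29 = 107
00→M4→G3→Z7→Q6→00: 4+16+27+15+29 = 91
The minimum is 85.
One optimal route: 00 → Z7 → Q6 → G3 → M4 → 00 (or its reverse).

85 m — the shortest possible round trip.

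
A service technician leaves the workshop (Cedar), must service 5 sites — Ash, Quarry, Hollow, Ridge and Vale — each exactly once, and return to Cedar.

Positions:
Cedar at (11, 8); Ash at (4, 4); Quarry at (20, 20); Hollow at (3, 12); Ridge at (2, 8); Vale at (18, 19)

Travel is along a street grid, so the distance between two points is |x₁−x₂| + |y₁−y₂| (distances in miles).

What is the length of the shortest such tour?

Cedar→Ash→Quarry→Hollow→Ridge→Vale→Cedar: 11+32+25+5+27+18 = 118
Cedar→Ash→Quarry→Hollow→Vale→Ridge→Cedar: 11+32+25+22+27+9 = 126
Cedar→Ash→Quarry→Ridge→Hollow→Vale→Cedar: 11+32+30+5+22+18 = 118
Cedar→Ash→Quarry→Ridge→Vale→Hollow→Cedar: 11+32+30+27+22+12 = 134
Cedar→Ash→Quarry→Vale→Hollow→Ridge→Cedar: 11+32+3+22+5+9 = 82
Cedar→Ash→Quarry→Vale→Ridge→Hollow→Cedar: 11+32+3+27+5+12 = 90
Cedar→Ash→Hollow→Quarry→Ridge→Vale→Cedar: 11+9+25+30+27+18 = 120
Cedar→Ash→Hollow→Quarry→Vale→Ridge→Cedar: 11+9+25+3+27+9 = 84
Cedar→Ash→Hollow→Ridge→Quarry→Vale→Cedar: 11+9+5+30+3+18 = 76
Cedar→Ash→Hollow→Ridge→Vale→Quarry→Cedar: 11+9+5+27+3+21 = 76
Cedar→Ash→Hollow→Vale→Quarry→Ridge→Cedar: 11+9+22+3+30+9 = 84
Cedar→Ash→Hollow→Vale→Ridge→Quarry→Cedar: 11+9+22+27+30+21 = 120
Cedar→Ash→Ridge→Quarry→Hollow→Vale→Cedar: 11+6+30+25+22+18 = 112
Cedar→Ash→Ridge→Quarry→Vale→Hollow→Cedar: 11+6+30+3+22+12 = 84
… (46 more)
Cedar→Ash→Ridge→Hollow→Quarry→Vale→Cedar: 11+6+5+25+3+18 = 68  ← best
The minimum is 68.
One optimal route: Cedar → Ash → Ridge → Hollow → Quarry → Vale → Cedar (or its reverse).

Shortest round trip = 68 miles.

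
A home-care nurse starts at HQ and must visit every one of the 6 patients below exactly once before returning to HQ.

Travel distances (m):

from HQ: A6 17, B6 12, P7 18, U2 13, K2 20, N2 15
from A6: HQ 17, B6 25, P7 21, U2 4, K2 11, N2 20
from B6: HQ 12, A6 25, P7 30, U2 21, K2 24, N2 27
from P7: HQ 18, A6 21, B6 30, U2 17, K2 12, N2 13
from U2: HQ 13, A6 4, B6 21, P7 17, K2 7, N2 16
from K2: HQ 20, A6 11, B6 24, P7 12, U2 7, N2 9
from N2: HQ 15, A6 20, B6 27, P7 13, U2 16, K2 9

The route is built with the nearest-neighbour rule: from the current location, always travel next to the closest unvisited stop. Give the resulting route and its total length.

At HQ the remaining stops are B6 12, U2 13, N2 15, A6 17, P7 18, K2 20; go to B6.
At B6 the remaining stops are U2 21, K2 24, A6 25, N2 27, P7 30; go to U2.
At U2 the remaining stops are A6 4, K2 7, N2 16, P7 17; go to A6.
At A6 the remaining stops are K2 11, N2 20, P7 21; go to K2.
At K2 the remaining stops are N2 9, P7 12; go to N2.
At N2 the remaining stops are P7 13; go to P7.
Return P7→HQ: 18.
Total = 12 + 21 + 4 + 11 + 9 + 13 + 18 = 88.

Nearest-neighbour total = 88 m; route HQ → B6 → U2 → A6 → K2 → N2 → P7 → HQ.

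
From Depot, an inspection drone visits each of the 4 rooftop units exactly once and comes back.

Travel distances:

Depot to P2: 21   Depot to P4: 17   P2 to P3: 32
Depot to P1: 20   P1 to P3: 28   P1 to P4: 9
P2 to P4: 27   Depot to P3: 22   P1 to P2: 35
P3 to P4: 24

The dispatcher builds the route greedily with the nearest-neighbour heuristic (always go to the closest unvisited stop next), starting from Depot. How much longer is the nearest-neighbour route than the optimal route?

The nearest-neighbour route is 1 longer than optimal.

Depot: P4=17, P1=20, P2=21, P3=22 ⇒ P4
P4: P1=9, P3=24, P2=27 ⇒ P1
P1: P3=28, P2=35 ⇒ P3
P3: P2=32 ⇒ P2
NN route Depot → P4 → P1 → P3 → P2 → Depot costs 107.
Optimal: Depot → P1 → P4 → P3 → P2 → Depot costs 106 (by enumerating all 12 distinct tours).
Excess = 107 − 106 = 1.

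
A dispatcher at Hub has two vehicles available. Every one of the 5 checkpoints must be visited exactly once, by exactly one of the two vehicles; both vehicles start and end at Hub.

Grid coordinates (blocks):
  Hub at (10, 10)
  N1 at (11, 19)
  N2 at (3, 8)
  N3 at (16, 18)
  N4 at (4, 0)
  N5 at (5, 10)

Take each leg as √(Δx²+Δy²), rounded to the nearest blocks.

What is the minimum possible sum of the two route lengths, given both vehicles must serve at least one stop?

Minimum combined distance: 52 blocks.

There are 2^4 − 1 = 15 ways to divide the 5 stops into two non-empty groups. For each, the best each vehicle can do is its own shortest tour through its group:
  {N1} + {N2, N3, N4, N5}: 18 + 47 = 65
  {N2} + {N1, N3, N4, N5}: 14 + 48 = 62
  {N1, N2} + {N3, N4, N5}: 30 + 46 = 76
  {N3} + {N1, N2, N4, N5}: 20 + 43 = 63
  {N1, N3} + {N2, N4, N5}: 24 + 28 = 52
  {N2, N3} + {N1, N4, N5}: 33 + 42 = 75
  … (15 splits in total)
Best: vehicle 1 Hub → N1 → N3 → Hub = 24; vehicle 2 Hub → N4 → N2 → N5 → Hub = 28; combined 52.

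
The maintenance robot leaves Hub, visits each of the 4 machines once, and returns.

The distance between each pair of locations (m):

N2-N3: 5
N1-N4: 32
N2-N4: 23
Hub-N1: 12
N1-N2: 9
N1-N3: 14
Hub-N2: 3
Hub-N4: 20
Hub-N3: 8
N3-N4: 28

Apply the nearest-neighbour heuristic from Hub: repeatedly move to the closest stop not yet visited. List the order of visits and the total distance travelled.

Hub → [N2:3 / N3:8 / N1:12 / N4:20] → N2 (3)
N2 → [N3:5 / N1:9 / N4:23] → N3 (5)
N3 → [N1:14 / N4:28] → N1 (14)
N1 → [N4:32] → N4 (32)
Return N4→Hub: 20.
Total = 3 + 5 + 14 + 32 + 20 = 74.

Nearest-neighbour total = 74 m; route Hub → N2 → N3 → N1 → N4 → Hub.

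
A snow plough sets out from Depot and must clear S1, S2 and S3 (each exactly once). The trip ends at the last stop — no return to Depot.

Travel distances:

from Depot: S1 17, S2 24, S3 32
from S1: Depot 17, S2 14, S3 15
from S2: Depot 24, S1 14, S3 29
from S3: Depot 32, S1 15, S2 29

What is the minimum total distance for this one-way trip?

There are 3! = 6 possible orderings.
Depot→S1→S2→S3: 17+14+29 = 60
Depot→S1→S3→S2: 17+15+29 = 61
Depot→S2→S1→S3: 24+14+15 = 53
Depot→S2→S3→S1: 24+29+15 = 68
Depot→S3→S1→S2: 32+15+14 = 61
Depot→S3→S2→S1: 32+29+14 = 75
The minimum is 53.
One shortest path: Depot → S2 → S1 → S3.

Shortest open route: 53.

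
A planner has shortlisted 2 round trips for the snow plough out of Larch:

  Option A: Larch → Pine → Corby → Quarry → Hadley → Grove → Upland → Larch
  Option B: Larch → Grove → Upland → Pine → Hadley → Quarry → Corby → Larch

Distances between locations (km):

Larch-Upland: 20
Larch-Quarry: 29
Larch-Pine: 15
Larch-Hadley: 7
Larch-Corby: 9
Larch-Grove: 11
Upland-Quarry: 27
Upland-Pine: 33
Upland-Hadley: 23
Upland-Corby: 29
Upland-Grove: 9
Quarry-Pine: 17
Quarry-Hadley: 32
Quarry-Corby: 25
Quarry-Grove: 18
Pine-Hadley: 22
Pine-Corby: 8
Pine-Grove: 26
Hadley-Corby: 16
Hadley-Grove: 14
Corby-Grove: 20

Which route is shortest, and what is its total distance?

Shortest is Option A, total 123 km.

Option A: 15 + 8 + 25 + 32 + 14 + 9 + 20 = 123
Option B: 11 + 9 + 33 + 22 + 32 + 25 + 9 = 141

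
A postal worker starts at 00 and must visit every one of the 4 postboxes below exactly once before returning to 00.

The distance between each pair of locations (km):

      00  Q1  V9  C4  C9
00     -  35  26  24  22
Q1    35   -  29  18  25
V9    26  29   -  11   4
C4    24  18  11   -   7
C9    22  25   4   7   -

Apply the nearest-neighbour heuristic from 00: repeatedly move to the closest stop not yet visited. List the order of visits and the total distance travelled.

00 → [C9:22 / C4:24 / V9:26 / Q1:35] → C9 (22)
C9 → [V9:4 / C4:7 / Q1:25] → V9 (4)
V9 → [C4:11 / Q1:29] → C4 (11)
C4 → [Q1:18] → Q1 (18)
Return Q1→00: 35.
Total = 22 + 4 + 11 + 18 + 35 = 90.

Total distance 90 km via the nearest-neighbour route 00 → C9 → V9 → C4 → Q1 → 00.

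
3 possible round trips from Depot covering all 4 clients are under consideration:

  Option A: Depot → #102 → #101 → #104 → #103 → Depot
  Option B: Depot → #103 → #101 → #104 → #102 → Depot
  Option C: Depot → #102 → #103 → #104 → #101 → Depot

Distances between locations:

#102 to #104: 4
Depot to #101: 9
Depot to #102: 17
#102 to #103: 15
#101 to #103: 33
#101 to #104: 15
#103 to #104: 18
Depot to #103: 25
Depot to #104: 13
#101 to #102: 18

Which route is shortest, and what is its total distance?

Shortest is Option C, total 74.

Option A: 17 + 18 + 15 + 18 + 25 = 93
Option B: 25 + 33 + 15 + 4 + 17 = 94
Option C: 17 + 15 + 18 + 15 + 9 = 74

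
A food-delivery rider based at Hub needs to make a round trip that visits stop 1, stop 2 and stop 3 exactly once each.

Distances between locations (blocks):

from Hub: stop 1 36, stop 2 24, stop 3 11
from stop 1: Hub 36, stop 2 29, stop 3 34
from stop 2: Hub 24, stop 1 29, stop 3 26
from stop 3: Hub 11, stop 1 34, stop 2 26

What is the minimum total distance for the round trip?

With 3 stops there are 3!/2 = 3 distinct round trips (a route and its reverse cost the same).
Hub → stop 1 → stop 2 → stop 3 → Hub: 36+29+26+11 = 102
Hub → stop 1 → stop 3 → stop 2 → Hub: 36+34+26+24 = 120
Hub → stop 2 → stop 1 → stop 3 → Hub: 24+29+34+11 = 98
The minimum is 98.
One optimal route: Hub → stop 2 → stop 1 → stop 3 → Hub (or its reverse).

98 blocks — the shortest possible round trip.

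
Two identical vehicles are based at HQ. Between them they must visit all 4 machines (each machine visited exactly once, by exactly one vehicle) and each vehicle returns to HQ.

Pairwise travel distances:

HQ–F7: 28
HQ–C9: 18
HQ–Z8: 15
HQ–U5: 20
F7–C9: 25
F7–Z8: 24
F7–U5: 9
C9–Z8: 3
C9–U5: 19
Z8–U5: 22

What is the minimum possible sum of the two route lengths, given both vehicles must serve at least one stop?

93 — the smallest possible combined total.

Check every non-empty split of the stops between the two vehicles; for each half take its own optimal tour:
  {F7} + {C9, Z8, U5}: 56 + 57 = 113
  {C9} + {F7, Z8, U5}: 36 + 68 = 104
  {F7, C9} + {Z8, U5}: 71 + 57 = 128
  {Z8} + {F7, C9, U5}: 30 + 72 = 102
  {F7, Z8} + {C9, U5}: 67 + 57 = 124
  {C9, Z8} + {F7, U5}: 36 + 57 = 93
  … (7 splits in total)
Best: vehicle 1 HQ → C9 → Z8 → HQ = 36; vehicle 2 HQ → F7 → U5 → HQ = 57; combined 93.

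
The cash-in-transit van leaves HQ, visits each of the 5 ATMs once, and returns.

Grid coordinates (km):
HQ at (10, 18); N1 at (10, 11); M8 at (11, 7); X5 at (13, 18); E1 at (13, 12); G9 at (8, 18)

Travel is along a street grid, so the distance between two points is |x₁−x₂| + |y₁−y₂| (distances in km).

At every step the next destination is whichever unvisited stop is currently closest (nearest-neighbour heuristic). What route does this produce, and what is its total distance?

Nearest-neighbour total = 34 km; route HQ → G9 → X5 → E1 → N1 → M8 → HQ.

From HQ: distances to unvisited — G9=2, X5=3, N1=7, E1=9, M8=12. Nearest is G9 (2).
From G9: distances to unvisited — X5=5, N1=9, E1=11, M8=14. Nearest is X5 (5).
From X5: distances to unvisited — E1=6, N1=10, M8=13. Nearest is E1 (6).
From E1: distances to unvisited — N1=4, M8=7. Nearest is N1 (4).
From N1: distances to unvisited — M8=5. Nearest is M8 (5).
Return M8→HQ: 12.
Total = 2 + 5 + 6 + 4 + 5 + 12 = 34.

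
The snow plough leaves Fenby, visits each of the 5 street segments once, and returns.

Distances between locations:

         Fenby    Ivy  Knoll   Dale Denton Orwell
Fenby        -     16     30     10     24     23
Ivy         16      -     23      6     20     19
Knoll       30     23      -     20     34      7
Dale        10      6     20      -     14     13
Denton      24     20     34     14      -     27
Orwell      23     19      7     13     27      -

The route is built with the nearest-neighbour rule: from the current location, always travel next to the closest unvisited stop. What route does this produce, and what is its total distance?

Fenby → [Dale:10 / Ivy:16 / Orwell:23 / Denton:24 / Knoll:30] → Dale (10)
Dale → [Ivy:6 / Orwell:13 / Denton:14 / Knoll:20] → Ivy (6)
Ivy → [Orwell:19 / Denton:20 / Knoll:23] → Orwell (19)
Orwell → [Knoll:7 / Denton:27] → Knoll (7)
Knoll → [Denton:34] → Denton (34)
Return Denton→Fenby: 24.
Total = 10 + 6 + 19 + 7 + 34 + 24 = 100.

Nearest-neighbour total = 100; route Fenby → Dale → Ivy → Orwell → Knoll → Denton → Fenby.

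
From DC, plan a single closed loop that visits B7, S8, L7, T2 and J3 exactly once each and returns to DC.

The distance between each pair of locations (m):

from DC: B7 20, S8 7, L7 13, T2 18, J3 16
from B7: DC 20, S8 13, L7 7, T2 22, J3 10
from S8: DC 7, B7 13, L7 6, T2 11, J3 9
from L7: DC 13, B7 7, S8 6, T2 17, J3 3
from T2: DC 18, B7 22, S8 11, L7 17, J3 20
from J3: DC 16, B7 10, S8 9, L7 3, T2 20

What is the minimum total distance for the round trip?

DC → B7 → S8 → L7 → T2 → J3 → DC: 20+13+6+17+20+16 = 92
DC → B7 → S8 → L7 → J3 → T2 → DC: 20+13+6+3+20+18 = 80
DC → B7 → S8 → T2 → L7 → J3 → DC: 20+13+11+17+3+16 = 80
DC → B7 → S8 → T2 → J3 → L7 → DC: 20+13+11+20+3+13 = 80
DC → B7 → S8 → J3 → L7 → T2 → DC: 20+13+9+3+17+18 = 80
DC → B7 → S8 → J3 → T2 → L7 → DC: 20+13+9+20+17+13 = 92
DC → B7 → L7 → S8 → T2 → J3 → DC: 20+7+6+11+20+16 = 80
DC → B7 → L7 → S8 → J3 → T2 → DC: 20+7+6+9+20+18 = 80
DC → B7 → L7 → T2 → S8 → J3 → DC: 20+7+17+11+9+16 = 80
DC → B7 → L7 → T2 → J3 → S8 → DC: 20+7+17+20+9+7 = 80
DC → B7 → L7 → J3 → S8 → T2 → DC: 20+7+3+9+11+18 = 68
DC → B7 → L7 → J3 → T2 → S8 → DC: 20+7+3+20+11+7 = 68
DC → B7 → T2 → S8 → L7 → J3 → DC: 20+22+11+6+3+16 = 78
DC → B7 → T2 → S8 → J3 → L7 → DC: 20+22+11+9+3+13 = 78
… (46 more)
DC → S8 → L7 → J3 → B7 → T2 → DC: 7+6+3+10+22+18 = 66  ← best
The minimum is 66.
One optimal route: DC → S8 → L7 → J3 → B7 → T2 → DC (or its reverse).

Minimum total distance: 66 m.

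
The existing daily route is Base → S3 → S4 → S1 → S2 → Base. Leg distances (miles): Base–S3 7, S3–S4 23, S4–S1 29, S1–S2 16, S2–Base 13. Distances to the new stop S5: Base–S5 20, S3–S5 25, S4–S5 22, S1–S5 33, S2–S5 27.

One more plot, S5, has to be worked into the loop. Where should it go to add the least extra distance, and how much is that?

+24 miles — insert S5 between S3 and S4.

Insertion cost between consecutive stops i–j is d(i,S5) + d(S5,j) − d(i,j):
  between Base and S3: 20 + 25 − 7 = 38
  between S3 and S4: 25 + 22 − 23 = 24
  between S4 and S1: 22 + 33 − 29 = 26
  between S1 and S2: 33 + 27 − 16 = 44
  between S2 and Base: 27 + 20 − 13 = 34
Cheapest insertion is between S3 and S4, adding 24.
New total = 88 + 24 = 112.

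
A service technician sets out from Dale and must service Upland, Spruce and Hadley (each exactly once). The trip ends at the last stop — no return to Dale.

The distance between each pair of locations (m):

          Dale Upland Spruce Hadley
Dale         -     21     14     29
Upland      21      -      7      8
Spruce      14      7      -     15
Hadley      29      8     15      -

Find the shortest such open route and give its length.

There are 3! = 6 possible orderings.
Dale→Upland→Spruce→Hadley: 21+7+15 = 43
Dale→Upland→Hadley→Spruce: 21+8+15 = 44
Dale→Spruce→Upland→Hadley: 14+7+8 = 29
Dale→Spruce→Hadley→Upland: 14+15+8 = 37
Dale→Hadley→Upland→Spruce: 29+8+7 = 44
Dale→Hadley→Spruce→Upland: 29+15+7 = 51
The minimum is 29.
One shortest path: Dale → Spruce → Upland → Hadley.

29 m — the minimum one-way total.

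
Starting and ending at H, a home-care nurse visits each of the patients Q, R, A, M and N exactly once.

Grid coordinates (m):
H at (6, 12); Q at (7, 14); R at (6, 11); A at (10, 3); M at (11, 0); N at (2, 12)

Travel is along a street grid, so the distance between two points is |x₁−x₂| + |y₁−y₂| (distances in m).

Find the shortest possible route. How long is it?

Shortest round trip = 46 m.

H → Q → R → A → M → N → H: 3+4+12+4+21+4 = 48
H → Q → R → A → N → M → H: 3+4+12+17+21+17 = 74
H → Q → R → M → A → N → H: 3+4+16+4+17+4 = 48
H → Q → R → M → N → A → H: 3+4+16+21+17+13 = 74
H → Q → R → N → A → M → H: 3+4+5+17+4+17 = 50
H → Q → R → N → M → A → H: 3+4+5+21+4+13 = 50
H → Q → A → R → M → N → H: 3+14+12+16+21+4 = 70
H → Q → A → R → N → M → H: 3+14+12+5+21+17 = 72
H → Q → A → M → R → N → H: 3+14+4+16+5+4 = 46
H → Q → A → M → N → R → H: 3+14+4+21+5+1 = 48
H → Q → A → N → R → M → H: 3+14+17+5+16+17 = 72
H → Q → A → N → M → R → H: 3+14+17+21+16+1 = 72
H → Q → M → R → A → N → H: 3+18+16+12+17+4 = 70
H → Q → M → R → N → A → H: 3+18+16+5+17+13 = 72
… (46 more)
The minimum is 46.
One optimal route: H → Q → A → M → R → N → H (or its reverse).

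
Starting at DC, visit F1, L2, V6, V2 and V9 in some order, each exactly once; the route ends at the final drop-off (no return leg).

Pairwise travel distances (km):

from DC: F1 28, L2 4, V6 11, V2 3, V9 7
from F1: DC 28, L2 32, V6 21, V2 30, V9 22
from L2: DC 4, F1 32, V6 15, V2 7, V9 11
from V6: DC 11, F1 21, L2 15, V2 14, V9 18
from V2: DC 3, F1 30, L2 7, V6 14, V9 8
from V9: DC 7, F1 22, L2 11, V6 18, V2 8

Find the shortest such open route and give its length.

Shortest open route: 58 km.

There are 5! = 120 possible orderings.
DC → F1 → L2 → V6 → V2 → V9: 28+32+15+14+8 = 97
DC → F1 → L2 → V6 → V9 → V2: 28+32+15+18+8 = 101
DC → F1 → L2 → V2 → V6 → V9: 28+32+7+14+18 = 99
DC → F1 → L2 → V2 → V9 → V6: 28+32+7+8+18 = 93
DC → F1 → L2 → V9 → V6 → V2: 28+32+11+18+14 = 103
DC → F1 → L2 → V9 → V2 → V6: 28+32+11+8+14 = 93
DC → F1 → V6 → L2 → V2 → V9: 28+21+15+7+8 = 79
DC → F1 → V6 → L2 → V9 → V2: 28+21+15+11+8 = 83
DC → F1 → V6 → V2 → L2 → V9: 28+21+14+7+11 = 81
DC → F1 → V6 → V2 → V9 → L2: 28+21+14+8+11 = 82
DC → F1 → V6 → V9 → L2 → V2: 28+21+18+11+7 = 85
DC → F1 → V6 → V9 → V2 → L2: 28+21+18+8+7 = 82
DC → F1 → V2 → L2 → V6 → V9: 28+30+7+15+18 = 98
DC → F1 → V2 → L2 → V9 → V6: 28+30+7+11+18 = 94
… (106 more)
DC → L2 → V2 → V9 → V6 → F1: 4+7+8+18+21 = 58  ← best
The minimum is 58.
One shortest path: DC → L2 → V2 → V9 → V6 → F1.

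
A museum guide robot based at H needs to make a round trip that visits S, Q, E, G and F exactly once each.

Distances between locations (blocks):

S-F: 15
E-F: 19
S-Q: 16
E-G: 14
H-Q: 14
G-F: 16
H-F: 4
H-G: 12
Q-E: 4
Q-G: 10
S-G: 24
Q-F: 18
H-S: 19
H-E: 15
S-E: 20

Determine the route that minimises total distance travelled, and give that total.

With 5 stops there are 5!/2 = 60 distinct round trips (a route and its reverse cost the same).
H - S - Q - E - G - F - H: 19+16+4+14+16+4 = 73
H - S - Q - E - F - G - H: 19+16+4+19+16+12 = 86
H - S - Q - G - E - F - H: 19+16+10+14+19+4 = 82
H - S - Q - G - F - E - H: 19+16+10+16+19+15 = 95
H - S - Q - F - E - G - H: 19+16+18+19+14+12 = 98
H - S - Q - F - G - E - H: 19+16+18+16+14+15 = 98
H - S - E - Q - G - F - H: 19+20+4+10+16+4 = 73
H - S - E - Q - F - G - H: 19+20+4+18+16+12 = 89
H - S - E - G - Q - F - H: 19+20+14+10+18+4 = 85
H - S - E - G - F - Q - H: 19+20+14+16+18+14 = 101
H - S - E - F - Q - G - H: 19+20+19+18+10+12 = 98
H - S - E - F - G - Q - H: 19+20+19+16+10+14 = 98
H - S - G - Q - E - F - H: 19+24+10+4+19+4 = 80
H - S - G - Q - F - E - H: 19+24+10+18+19+15 = 105
… (46 more)
H - G - Q - E - S - F - H: 12+10+4+20+15+4 = 65  ← best
The minimum is 65.
One optimal route: H → G → Q → E → S → F → H (or its reverse).

Minimum total distance: 65 blocks.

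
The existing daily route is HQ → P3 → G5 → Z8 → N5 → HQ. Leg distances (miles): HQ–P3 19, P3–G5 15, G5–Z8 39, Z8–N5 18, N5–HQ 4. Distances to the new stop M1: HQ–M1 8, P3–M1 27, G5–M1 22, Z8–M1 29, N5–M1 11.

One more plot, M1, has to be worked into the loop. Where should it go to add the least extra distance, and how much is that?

Insertion cost between consecutive stops i–j is d(i,M1) + d(M1,j) − d(i,j):
  between HQ and P3: 8 + 27 − 19 = 16
  between P3 and G5: 27 + 22 − 15 = 34
  between G5 and Z8: 22 + 29 − 39 = 12
  between Z8 and N5: 29 + 11 − 18 = 22
  between N5 and HQ: 11 + 8 − 4 = 15
Cheapest insertion is between G5 and Z8, adding 12.
New total = 95 + 12 = 107.

Adding 12 miles by placing M1 on the G5–Z8 leg.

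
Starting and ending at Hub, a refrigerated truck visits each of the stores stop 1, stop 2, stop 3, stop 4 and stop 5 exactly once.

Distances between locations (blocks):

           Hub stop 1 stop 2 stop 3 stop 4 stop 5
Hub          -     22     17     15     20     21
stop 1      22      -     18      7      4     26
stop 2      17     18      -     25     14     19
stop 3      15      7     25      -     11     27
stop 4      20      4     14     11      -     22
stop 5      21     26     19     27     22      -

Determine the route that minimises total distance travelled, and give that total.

With 5 stops there are 5!/2 = 60 distinct round trips (a route and its reverse cost the same).
Hub→stop 1→stop 2→stop 3→stop 4→stop 5→Hub: 22+18+25+11+22+21 = 119
Hub→stop 1→stop 2→stop 3→stop 5→stop 4→Hub: 22+18+25+27+22+20 = 134
Hub→stop 1→stop 2→stop 4→stop 3→stop 5→Hub: 22+18+14+11+27+21 = 113
Hub→stop 1→stop 2→stop 4→stop 5→stop 3→Hub: 22+18+14+22+27+15 = 118
Hub→stop 1→stop 2→stop 5→stop 3→stop 4→Hub: 22+18+19+27+11+20 = 117
Hub→stop 1→stop 2→stop 5→stop 4→stop 3→Hub: 22+18+19+22+11+15 = 107
Hub→stop 1→stop 3→stop 2→stop 4→stop 5→Hub: 22+7+25+14+22+21 = 111
Hub→stop 1→stop 3→stop 2→stop 5→stop 4→Hub: 22+7+25+19+22+20 = 115
Hub→stop 1→stop 3→stop 4→stop 2→stop 5→Hub: 22+7+11+14+19+21 = 94
Hub→stop 1→stop 3→stop 4→stop 5→stop 2→Hub: 22+7+11+22+19+17 = 98
Hub→stop 1→stop 3→stop 5→stop 2→stop 4→Hub: 22+7+27+19+14+20 = 109
Hub→stop 1→stop 3→stop 5→stop 4→stop 2→Hub: 22+7+27+22+14+17 = 109
Hub→stop 1→stop 4→stop 2→stop 3→stop 5→Hub: 22+4+14+25+27+21 = 113
Hub→stop 1→stop 4→stop 2→stop 5→stop 3→Hub: 22+4+14+19+27+15 = 101
… (46 more)
Hub→stop 3→stop 1→stop 4→stop 2→stop 5→Hub: 15+7+4+14+19+21 = 80  ← best
The minimum is 80.
One optimal route: Hub → stop 3 → stop 1 → stop 4 → stop 2 → stop 5 → Hub (or its reverse).

Shortest round trip = 80 blocks.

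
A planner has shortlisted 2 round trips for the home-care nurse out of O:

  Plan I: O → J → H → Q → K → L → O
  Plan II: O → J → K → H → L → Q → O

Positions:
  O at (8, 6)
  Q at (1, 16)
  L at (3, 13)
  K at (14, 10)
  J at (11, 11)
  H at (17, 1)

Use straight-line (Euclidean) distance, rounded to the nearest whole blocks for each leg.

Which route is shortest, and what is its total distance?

Plan I: 6 + 12 + 22 + 14 + 11 + 9 = 74
Plan II: 6 + 3 + 9 + 18 + 4 + 12 = 52

Shortest is Plan II, total 52 blocks.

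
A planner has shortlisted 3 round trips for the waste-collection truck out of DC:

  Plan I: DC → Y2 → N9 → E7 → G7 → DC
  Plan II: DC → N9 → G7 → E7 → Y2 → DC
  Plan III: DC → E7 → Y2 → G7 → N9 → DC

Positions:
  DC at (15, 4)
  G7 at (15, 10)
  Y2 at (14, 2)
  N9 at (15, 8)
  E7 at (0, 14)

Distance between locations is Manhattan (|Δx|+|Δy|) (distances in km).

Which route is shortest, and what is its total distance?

Shortest is Plan II, total 54 km.

Plan I: 3 + 7 + 21 + 19 + 6 = 56
Plan II: 4 + 2 + 19 + 26 + 3 = 54
Plan III: 25 + 26 + 9 + 2 + 4 = 66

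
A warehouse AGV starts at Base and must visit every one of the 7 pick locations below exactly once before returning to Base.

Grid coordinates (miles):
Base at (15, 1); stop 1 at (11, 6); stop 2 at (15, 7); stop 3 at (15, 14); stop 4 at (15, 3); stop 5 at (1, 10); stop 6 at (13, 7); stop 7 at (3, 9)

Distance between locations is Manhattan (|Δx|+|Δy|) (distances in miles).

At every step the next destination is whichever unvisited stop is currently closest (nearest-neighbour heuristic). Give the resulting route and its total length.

Total distance 56 miles via the nearest-neighbour route Base → stop 4 → stop 2 → stop 6 → stop 1 → stop 7 → stop 5 → stop 3 → Base.

From Base: distances to unvisited — stop 4=2, stop 2=6, stop 6=8, stop 1=9, stop 3=13, stop 7=20, stop 5=23. Nearest is stop 4 (2).
From stop 4: distances to unvisited — stop 2=4, stop 6=6, stop 1=7, stop 3=11, stop 7=18, stop 5=21. Nearest is stop 2 (4).
From stop 2: distances to unvisited — stop 6=2, stop 1=5, stop 3=7, stop 7=14, stop 5=17. Nearest is stop 6 (2).
From stop 6: distances to unvisited — stop 1=3, stop 3=9, stop 7=12, stop 5=15. Nearest is stop 1 (3).
From stop 1: distances to unvisited — stop 7=11, stop 3=12, stop 5=14. Nearest is stop 7 (11).
From stop 7: distances to unvisited — stop 5=3, stop 3=17. Nearest is stop 5 (3).
From stop 5: distances to unvisited — stop 3=18. Nearest is stop 3 (18).
Return stop 3→Base: 13.
Total = 2 + 4 + 2 + 3 + 11 + 3 + 18 + 13 = 56.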